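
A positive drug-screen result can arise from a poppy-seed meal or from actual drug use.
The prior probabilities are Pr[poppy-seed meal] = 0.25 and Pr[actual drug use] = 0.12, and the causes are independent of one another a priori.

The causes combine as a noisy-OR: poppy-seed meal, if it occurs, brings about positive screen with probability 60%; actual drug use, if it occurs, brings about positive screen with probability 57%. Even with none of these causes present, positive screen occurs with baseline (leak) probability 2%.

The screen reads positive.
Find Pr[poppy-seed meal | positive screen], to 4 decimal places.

Pr[poppy-seed meal | positive screen] ≈ 0.7086

Under noisy-OR, P(positive screen | causes) = 1 − (1−0.02)·∏(1−qᵢ) over the active causes.
P(positive screen) = 0.02×0.75×0.88 + 0.5786×0.75×0.12 + 0.608×0.25×0.88 + 0.83144×0.25×0.12 = 0.013200 + 0.052074 + 0.133760 + 0.024943 = 0.223977
Of this, 0.158703 comes from 0.133760 + 0.024943 (the poppy-seed meal=true cases).
So P(poppy-seed meal | positive screen) = 0.158703/0.223977 ≈ 0.7086.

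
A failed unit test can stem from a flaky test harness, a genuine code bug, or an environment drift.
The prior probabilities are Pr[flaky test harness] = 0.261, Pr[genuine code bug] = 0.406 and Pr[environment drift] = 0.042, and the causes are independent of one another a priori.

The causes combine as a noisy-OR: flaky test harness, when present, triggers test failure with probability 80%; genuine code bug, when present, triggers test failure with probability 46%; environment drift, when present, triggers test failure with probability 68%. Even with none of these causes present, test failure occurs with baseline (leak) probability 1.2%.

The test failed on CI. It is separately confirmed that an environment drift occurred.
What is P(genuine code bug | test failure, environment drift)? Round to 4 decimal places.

Under noisy-OR, P(test failure | causes) = 1 − (1−0.012)·∏(1−qᵢ) over the active causes.
By total probability over the 4 (flaky test harness, genuine code bug) configurations:
  P(test failure | environment drift) = 0.68384×0.739×0.594 + 0.829274×0.739×0.406 + 0.936768×0.261×0.594 + 0.965855×0.261×0.406
        = 0.300183 + 0.248810 + 0.145231 + 0.102348 = 0.796572
Keeping only the genuine code bug-present terms gives 0.351158, so
  P(genuine code bug | test failure, environment drift) = 0.351158 / 0.796572 ≈ 0.4408

P(genuine code bug | test failure, environment drift) ≈ 0.4408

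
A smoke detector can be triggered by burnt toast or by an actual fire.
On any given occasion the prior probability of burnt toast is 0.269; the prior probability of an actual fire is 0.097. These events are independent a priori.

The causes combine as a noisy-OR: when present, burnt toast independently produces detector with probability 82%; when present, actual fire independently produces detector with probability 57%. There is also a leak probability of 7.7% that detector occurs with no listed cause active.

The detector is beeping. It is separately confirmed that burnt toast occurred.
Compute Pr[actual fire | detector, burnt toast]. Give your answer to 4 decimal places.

Under noisy-OR, P(detector | causes) = 1 − (1−0.077)·∏(1−qᵢ) over the active causes.
Numerator (weight on configurations with actual fire): 0.92856*0.097 = 0.090070
Denominator P(detector | burnt toast): 0.83386*0.903 + 0.92856*0.097 = 0.843046
Posterior = 0.090070 / 0.843046 ≈ 0.1068

Pr[actual fire | detector, burnt toast] ≈ 0.1068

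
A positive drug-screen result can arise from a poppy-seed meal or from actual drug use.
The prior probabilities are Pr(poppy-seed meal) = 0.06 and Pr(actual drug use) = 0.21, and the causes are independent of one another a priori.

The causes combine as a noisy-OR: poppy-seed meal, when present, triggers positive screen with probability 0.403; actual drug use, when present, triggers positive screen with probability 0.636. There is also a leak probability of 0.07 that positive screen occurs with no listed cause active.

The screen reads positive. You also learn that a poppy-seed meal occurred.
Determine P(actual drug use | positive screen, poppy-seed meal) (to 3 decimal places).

P(actual drug use | positive screen, poppy-seed meal) ≈ 0.323

Under noisy-OR, P(positive screen | causes) = 1 − (1−0.07)·∏(1−qᵢ) over the active causes.
P(positive screen | poppy-seed meal) = 0.44479·0.79 + 0.797904·0.21 = 0.351384 + 0.167560 = 0.518944
Restricting to configurations with actual drug use present: 0.797904·0.21 = 0.167560.
So P(actual drug use | positive screen, poppy-seed meal) = 0.167560/0.518944 ≈ 0.323.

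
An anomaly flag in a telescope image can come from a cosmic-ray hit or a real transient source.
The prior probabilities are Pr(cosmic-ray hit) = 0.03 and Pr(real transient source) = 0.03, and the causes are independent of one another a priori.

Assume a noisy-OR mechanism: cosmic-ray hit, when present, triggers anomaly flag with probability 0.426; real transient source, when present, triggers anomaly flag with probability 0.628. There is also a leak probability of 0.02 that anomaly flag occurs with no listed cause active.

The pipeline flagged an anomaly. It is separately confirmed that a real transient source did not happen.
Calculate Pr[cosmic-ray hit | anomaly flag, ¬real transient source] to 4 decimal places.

Pr[cosmic-ray hit | anomaly flag, ¬real transient source] ≈ 0.4035

Under noisy-OR, P(anomaly flag | causes) = 1 − (1−0.02)·∏(1−qᵢ) over the active causes.
P(anomaly flag | ¬real transient source) = 0.02·0.97 + 0.43748·0.03 = 0.019400 + 0.013124 = 0.032524
Of this, 0.013124 comes from 0.43748·0.03 (the cosmic-ray hit=true cases).
P(cosmic-ray hit | anomaly flag, ¬real transient source) = 0.013124 / 0.032524 ≈ 0.4035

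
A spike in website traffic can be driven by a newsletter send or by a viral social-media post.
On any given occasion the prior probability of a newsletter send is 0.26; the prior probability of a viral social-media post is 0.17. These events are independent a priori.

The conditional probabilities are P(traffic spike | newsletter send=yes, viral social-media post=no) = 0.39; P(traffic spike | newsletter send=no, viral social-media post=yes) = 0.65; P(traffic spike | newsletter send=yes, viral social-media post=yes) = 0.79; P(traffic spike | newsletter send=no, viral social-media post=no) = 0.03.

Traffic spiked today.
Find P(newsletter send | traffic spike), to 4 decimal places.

By total probability over the 4 (newsletter send, viral social-media post) configurations:
  P(traffic spike) = 0.03×0.74×0.83 + 0.65×0.74×0.17 + 0.39×0.26×0.83 + 0.79×0.26×0.17
        = 0.018426 + 0.081770 + 0.084162 + 0.034918 = 0.219276
Keeping only the newsletter send-present terms gives 0.119080, so
  P(newsletter send | traffic spike) = 0.119080 / 0.219276 ≈ 0.5431

P(newsletter send | traffic spike) ≈ 0.5431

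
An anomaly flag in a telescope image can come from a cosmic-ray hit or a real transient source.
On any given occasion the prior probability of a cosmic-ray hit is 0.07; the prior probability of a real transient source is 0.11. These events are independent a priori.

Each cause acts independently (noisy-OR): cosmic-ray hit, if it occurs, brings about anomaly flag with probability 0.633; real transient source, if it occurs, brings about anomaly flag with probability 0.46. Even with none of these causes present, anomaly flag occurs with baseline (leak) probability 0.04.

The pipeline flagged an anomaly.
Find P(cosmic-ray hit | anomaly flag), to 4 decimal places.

Under noisy-OR, P(anomaly flag | causes) = 1 − (1−0.04)·∏(1−qᵢ) over the active causes.
For the numerator, keep only cosmic-ray hit=true terms: 0.040350 + 0.006235 = 0.046585
The normalizing constant is 0.04·0.93·0.89 + 0.4816·0.93·0.11 + 0.64768·0.07·0.89 + 0.809747·0.07·0.11 = 0.128961
P(cosmic-ray hit | anomaly flag) = 0.046585/0.128961 ≈ 0.3612

P(cosmic-ray hit | anomaly flag) ≈ 0.3612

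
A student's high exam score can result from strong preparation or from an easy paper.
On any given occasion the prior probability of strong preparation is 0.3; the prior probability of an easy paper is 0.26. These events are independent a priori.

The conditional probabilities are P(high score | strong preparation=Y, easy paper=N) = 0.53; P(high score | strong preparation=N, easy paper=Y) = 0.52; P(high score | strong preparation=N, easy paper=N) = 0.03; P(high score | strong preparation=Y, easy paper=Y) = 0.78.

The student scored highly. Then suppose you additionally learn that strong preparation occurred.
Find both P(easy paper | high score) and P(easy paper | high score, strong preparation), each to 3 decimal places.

P(easy paper | high score) ≈ 0.539; P(easy paper | high score, strong preparation) ≈ 0.341

Weight on easy paper=true, given the evidence: 0.094640 + 0.060840 = 0.155480
Normalizer over all consistent configurations: 0.03·0.7·0.74 + 0.52·0.7·0.26 + 0.53·0.3·0.74 + 0.78·0.3·0.26 = 0.288680
P(easy paper | high score) = 0.155480/0.288680 ≈ 0.539

Now also conditioning on strong preparation=true:
Sum P(high score|·) weighted by the priors over both values of easy paper:
  P(high score | strong preparation) = 0.53×0.74 + 0.78×0.26
        = 0.392200 + 0.202800 = 0.595000
Keeping only the easy paper-present terms gives 0.202800, so
  P(easy paper | high score, strong preparation) = 0.202800 / 0.595000 ≈ 0.341
Conditioning on strong preparation lowers the posterior on easy paper: the classic explaining-away effect in a common-effect structure.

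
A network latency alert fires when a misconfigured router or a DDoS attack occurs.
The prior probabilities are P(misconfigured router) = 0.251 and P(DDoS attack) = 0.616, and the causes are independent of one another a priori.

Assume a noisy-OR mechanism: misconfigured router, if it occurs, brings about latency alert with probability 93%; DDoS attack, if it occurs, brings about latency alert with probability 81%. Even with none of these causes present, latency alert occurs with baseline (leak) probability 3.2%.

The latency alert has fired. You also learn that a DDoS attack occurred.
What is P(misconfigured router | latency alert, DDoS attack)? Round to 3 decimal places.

Under noisy-OR, P(latency alert | causes) = 1 − (1−0.032)·∏(1−qᵢ) over the active causes.
P(latency alert | DDoS attack) = 0.81608*0.749 + 0.987126*0.251 = 0.611244 + 0.247769 = 0.859013
Restricting to configurations with misconfigured router present: 0.987126*0.251 = 0.247769.
P(misconfigured router | latency alert, DDoS attack) = 0.247769 / 0.859013 ≈ 0.288

P(misconfigured router | latency alert, DDoS attack) ≈ 0.288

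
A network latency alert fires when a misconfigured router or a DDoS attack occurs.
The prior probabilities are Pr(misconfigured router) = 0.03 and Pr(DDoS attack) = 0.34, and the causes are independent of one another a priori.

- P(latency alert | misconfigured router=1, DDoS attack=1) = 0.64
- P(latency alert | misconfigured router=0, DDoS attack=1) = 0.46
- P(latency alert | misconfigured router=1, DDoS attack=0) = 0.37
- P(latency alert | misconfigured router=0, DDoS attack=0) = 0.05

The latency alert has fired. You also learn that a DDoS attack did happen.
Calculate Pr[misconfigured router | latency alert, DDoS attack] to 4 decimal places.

Pr[misconfigured router | latency alert, DDoS attack] ≈ 0.0413

Numerator (weight on configurations with misconfigured router): 0.64×0.03 = 0.019200
The normalizing constant is 0.46×0.97 + 0.64×0.03 = 0.465400
Posterior = 0.019200 / 0.465400 ≈ 0.0413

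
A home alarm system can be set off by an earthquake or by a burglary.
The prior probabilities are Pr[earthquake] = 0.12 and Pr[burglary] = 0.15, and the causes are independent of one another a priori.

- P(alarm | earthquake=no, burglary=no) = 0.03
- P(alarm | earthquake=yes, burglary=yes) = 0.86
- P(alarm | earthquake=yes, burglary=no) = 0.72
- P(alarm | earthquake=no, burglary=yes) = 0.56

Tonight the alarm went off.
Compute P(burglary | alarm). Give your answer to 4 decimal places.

P(burglary | alarm) ≈ 0.4825

P(alarm) = 0.03·0.88·0.85 + 0.56·0.88·0.15 + 0.72·0.12·0.85 + 0.86·0.12·0.15 = 0.022440 + 0.073920 + 0.073440 + 0.015480 = 0.185280
Of this, 0.089400 comes from 0.073920 + 0.015480 (the burglary=true cases).
Hence the posterior is 0.089400/0.185280 ≈ 0.4825.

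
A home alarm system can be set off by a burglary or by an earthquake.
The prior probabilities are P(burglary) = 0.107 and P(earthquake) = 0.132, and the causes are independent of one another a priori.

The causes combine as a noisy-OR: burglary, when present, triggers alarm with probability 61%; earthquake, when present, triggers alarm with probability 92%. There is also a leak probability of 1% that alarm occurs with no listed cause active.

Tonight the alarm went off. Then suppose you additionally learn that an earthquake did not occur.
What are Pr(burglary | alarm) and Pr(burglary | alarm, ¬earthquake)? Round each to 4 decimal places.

Pr(burglary | alarm) ≈ 0.3781; Pr(burglary | alarm, ¬earthquake) ≈ 0.8803

Under noisy-OR, P(alarm | causes) = 1 − (1−0.01)·∏(1−qᵢ) over the active causes.
P(alarm) = 0.01·0.893·0.868 + 0.9208·0.893·0.132 + 0.6139·0.107·0.868 + 0.969112·0.107·0.132 = 0.007751 + 0.108540 + 0.057017 + 0.013688 = 0.186996
The burglary-present share is 0.057017 + 0.013688 = 0.070705.
So P(burglary | alarm) = 0.070705/0.186996 ≈ 0.3781.

Now also conditioning on earthquake≠true:
Sum P(alarm|·) weighted by the priors over both values of burglary:
  P(alarm | ¬earthquake) = 0.01×0.893 + 0.6139×0.107
        = 0.008930 + 0.065687 = 0.074617
Configurations with burglary contribute 0.065687, so
  P(burglary | alarm, ¬earthquake) = 0.065687 / 0.074617 ≈ 0.8803
With earthquake excluded, burglary must carry more of the explanatory weight for the alarm.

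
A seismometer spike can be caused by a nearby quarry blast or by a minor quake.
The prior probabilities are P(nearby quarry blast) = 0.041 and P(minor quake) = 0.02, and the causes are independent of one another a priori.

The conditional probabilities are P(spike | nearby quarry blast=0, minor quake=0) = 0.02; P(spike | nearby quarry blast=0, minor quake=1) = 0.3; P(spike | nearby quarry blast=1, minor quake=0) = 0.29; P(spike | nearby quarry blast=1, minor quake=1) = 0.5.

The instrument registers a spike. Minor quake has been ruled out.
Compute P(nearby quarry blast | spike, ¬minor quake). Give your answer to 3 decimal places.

By total probability over both values of nearby quarry blast:
  P(spike | ¬minor quake) = 0.02×0.959 + 0.29×0.041
        = 0.019180 + 0.011890 = 0.031070
The terms with nearby quarry blast present sum to 0.011890, so
  P(nearby quarry blast | spike, ¬minor quake) = 0.011890 / 0.031070 ≈ 0.383

P(nearby quarry blast | spike, ¬minor quake) ≈ 0.383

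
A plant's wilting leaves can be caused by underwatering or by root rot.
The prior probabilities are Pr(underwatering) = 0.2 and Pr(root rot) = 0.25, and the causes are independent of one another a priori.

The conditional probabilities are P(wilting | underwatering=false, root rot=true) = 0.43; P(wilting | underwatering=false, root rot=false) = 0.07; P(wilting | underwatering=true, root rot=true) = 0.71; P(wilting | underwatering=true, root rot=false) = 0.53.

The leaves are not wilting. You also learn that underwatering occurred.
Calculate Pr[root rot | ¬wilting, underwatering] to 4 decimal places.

Pr[root rot | ¬wilting, underwatering] ≈ 0.1706

P(¬wilting | underwatering) = 0.47*0.75 + 0.29*0.25 = 0.352500 + 0.072500 = 0.425000
The root rot-present share is 0.29*0.25 = 0.072500.
So P(root rot | ¬wilting, underwatering) = 0.072500/0.425000 ≈ 0.1706.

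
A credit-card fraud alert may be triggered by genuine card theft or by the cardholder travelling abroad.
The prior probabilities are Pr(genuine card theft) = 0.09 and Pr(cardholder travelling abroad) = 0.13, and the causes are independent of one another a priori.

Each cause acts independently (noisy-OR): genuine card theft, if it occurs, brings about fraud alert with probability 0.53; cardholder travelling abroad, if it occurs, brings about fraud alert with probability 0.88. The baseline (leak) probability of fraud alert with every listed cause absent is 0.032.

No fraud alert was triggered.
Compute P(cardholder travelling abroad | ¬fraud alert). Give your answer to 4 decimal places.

Under noisy-OR, P(fraud alert | causes) = 1 − (1−0.032)·∏(1−qᵢ) over the active causes.
P(¬fraud alert) = 0.968×0.91×0.87 + 0.11616×0.91×0.13 + 0.45496×0.09×0.87 + 0.054595×0.09×0.13 = 0.766366 + 0.013742 + 0.035623 + 0.000639 = 0.816370
The cardholder travelling abroad-present share is 0.013742 + 0.000639 = 0.014381.
Hence the posterior is 0.014381/0.816370 ≈ 0.0176.

P(cardholder travelling abroad | ¬fraud alert) ≈ 0.0176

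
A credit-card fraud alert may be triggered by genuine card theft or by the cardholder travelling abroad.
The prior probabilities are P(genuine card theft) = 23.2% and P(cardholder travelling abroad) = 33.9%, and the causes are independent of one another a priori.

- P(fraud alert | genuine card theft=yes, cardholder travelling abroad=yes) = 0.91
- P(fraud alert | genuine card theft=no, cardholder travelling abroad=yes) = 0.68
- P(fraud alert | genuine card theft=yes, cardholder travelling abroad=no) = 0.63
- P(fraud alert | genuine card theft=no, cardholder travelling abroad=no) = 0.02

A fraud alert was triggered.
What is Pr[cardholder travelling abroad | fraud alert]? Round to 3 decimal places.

By total probability over the 4 (genuine card theft, cardholder travelling abroad) configurations:
  P(fraud alert) = 0.02×0.768×0.661 + 0.68×0.768×0.339 + 0.63×0.232×0.661 + 0.91×0.232×0.339
        = 0.010153 + 0.177039 + 0.096612 + 0.071570 = 0.355374
Keeping only the cardholder travelling abroad-present terms gives 0.248609, so
  P(cardholder travelling abroad | fraud alert) = 0.248609 / 0.355374 ≈ 0.700

Pr[cardholder travelling abroad | fraud alert] ≈ 0.700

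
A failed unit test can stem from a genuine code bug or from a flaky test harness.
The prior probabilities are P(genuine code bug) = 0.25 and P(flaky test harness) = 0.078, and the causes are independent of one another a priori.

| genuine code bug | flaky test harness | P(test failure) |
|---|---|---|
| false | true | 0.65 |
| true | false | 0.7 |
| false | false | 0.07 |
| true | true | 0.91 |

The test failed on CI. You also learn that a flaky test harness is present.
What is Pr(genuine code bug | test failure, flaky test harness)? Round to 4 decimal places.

Pr(genuine code bug | test failure, flaky test harness) ≈ 0.3182

Enumerate both values of genuine code bug and weight by the priors:
  P(test failure | flaky test harness) = 0.65·0.75 + 0.91·0.25
        = 0.487500 + 0.227500 = 0.715000
Configurations with genuine code bug contribute 0.227500, so
  P(genuine code bug | test failure, flaky test harness) = 0.227500 / 0.715000 ≈ 0.3182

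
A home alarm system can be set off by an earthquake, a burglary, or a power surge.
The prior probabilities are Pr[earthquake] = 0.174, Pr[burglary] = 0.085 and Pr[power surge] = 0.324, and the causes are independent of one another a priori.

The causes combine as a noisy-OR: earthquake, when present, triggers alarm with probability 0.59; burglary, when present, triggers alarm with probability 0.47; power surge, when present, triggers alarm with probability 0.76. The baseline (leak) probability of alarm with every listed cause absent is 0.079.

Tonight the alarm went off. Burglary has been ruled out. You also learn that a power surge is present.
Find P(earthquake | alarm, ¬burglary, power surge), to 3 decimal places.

P(earthquake | alarm, ¬burglary, power surge) ≈ 0.197

Under noisy-OR, P(alarm | causes) = 1 − (1−0.079)·∏(1−qᵢ) over the active causes.
Enumerate both values of earthquake and weight by the priors:
  P(alarm | ¬burglary, power surge) = 0.77896*0.826 + 0.909374*0.174
        = 0.643421 + 0.158231 = 0.801652
Configurations with earthquake contribute 0.158231, so
  P(earthquake | alarm, ¬burglary, power surge) = 0.158231 / 0.801652 ≈ 0.197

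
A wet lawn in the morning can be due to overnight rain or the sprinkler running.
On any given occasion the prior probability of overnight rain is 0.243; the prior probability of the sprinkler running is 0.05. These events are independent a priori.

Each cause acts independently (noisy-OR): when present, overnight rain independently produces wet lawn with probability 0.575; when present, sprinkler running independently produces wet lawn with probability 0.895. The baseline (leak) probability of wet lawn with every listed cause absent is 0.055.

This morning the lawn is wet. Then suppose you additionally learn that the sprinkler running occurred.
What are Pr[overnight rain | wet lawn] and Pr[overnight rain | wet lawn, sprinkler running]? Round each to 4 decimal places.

Pr[overnight rain | wet lawn] ≈ 0.6704; Pr[overnight rain | wet lawn, sprinkler running] ≈ 0.2545

Under noisy-OR, P(wet lawn | causes) = 1 − (1−0.055)·∏(1−qᵢ) over the active causes.
Enumerate the 4 (overnight rain, sprinkler running) configurations and weight by the priors:
  P(wet lawn) = 0.055*0.757*0.95 + 0.900775*0.757*0.05 + 0.598375*0.243*0.95 + 0.957829*0.243*0.05
        = 0.039553 + 0.034094 + 0.138135 + 0.011638 = 0.223420
The terms with overnight rain present sum to 0.149773, so
  P(overnight rain | wet lawn) = 0.149773 / 0.223420 ≈ 0.6704

Now also conditioning on sprinkler running=true:
P(wet lawn | sprinkler running) = 0.900775·0.757 + 0.957829·0.243 = 0.681887 + 0.232752 = 0.914639
Restricting to configurations with overnight rain present: 0.957829·0.243 = 0.232752.
P(overnight rain | wet lawn, sprinkler running) = 0.232752 / 0.914639 ≈ 0.2545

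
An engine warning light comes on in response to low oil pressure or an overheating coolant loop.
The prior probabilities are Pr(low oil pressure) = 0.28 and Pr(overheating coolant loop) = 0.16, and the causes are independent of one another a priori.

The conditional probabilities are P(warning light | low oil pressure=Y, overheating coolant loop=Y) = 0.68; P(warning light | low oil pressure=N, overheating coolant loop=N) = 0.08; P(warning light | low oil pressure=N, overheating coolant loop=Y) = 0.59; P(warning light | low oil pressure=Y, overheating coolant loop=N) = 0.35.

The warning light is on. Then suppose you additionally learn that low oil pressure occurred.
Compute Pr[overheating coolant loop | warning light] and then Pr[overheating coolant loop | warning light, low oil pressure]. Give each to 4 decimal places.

Pr[overheating coolant loop | warning light] ≈ 0.4296; Pr[overheating coolant loop | warning light, low oil pressure] ≈ 0.2701

P(warning light) = 0.08·0.72·0.84 + 0.59·0.72·0.16 + 0.35·0.28·0.84 + 0.68·0.28·0.16 = 0.048384 + 0.067968 + 0.082320 + 0.030464 = 0.229136
Restricting to configurations with overheating coolant loop present: 0.067968 + 0.030464 = 0.098432.
P(overheating coolant loop | warning light) = 0.098432 / 0.229136 ≈ 0.4296

With the extra evidence:
By total probability over both values of overheating coolant loop:
  P(warning light | low oil pressure) = 0.35*0.84 + 0.68*0.16
        = 0.294000 + 0.108800 = 0.402800
Keeping only the overheating coolant loop-present terms gives 0.108800, so
  P(overheating coolant loop | warning light, low oil pressure) = 0.108800 / 0.402800 ≈ 0.2701
— low oil pressure explains away the evidence for overheating coolant loop.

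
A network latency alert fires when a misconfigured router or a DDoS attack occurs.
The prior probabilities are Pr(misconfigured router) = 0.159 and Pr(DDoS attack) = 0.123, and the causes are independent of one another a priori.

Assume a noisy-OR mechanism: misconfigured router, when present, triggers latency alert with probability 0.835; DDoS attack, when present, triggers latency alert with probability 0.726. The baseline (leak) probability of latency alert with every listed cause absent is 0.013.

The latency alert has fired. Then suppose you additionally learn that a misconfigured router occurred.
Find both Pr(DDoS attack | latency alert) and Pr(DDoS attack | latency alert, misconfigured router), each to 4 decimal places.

Under noisy-OR, P(latency alert | causes) = 1 − (1−0.013)·∏(1−qᵢ) over the active causes.
For the numerator, keep only DDoS attack=true terms: 0.075468 + 0.018684 = 0.094152
The normalizing constant is 0.013·0.841·0.877 + 0.729562·0.841·0.123 + 0.837145·0.159·0.877 + 0.955378·0.159·0.123 = 0.220474
P(DDoS attack | latency alert) = 0.094152/0.220474 ≈ 0.4270

Now also conditioning on misconfigured router=true:
Enumerate both values of DDoS attack and weight by the priors:
  P(latency alert | misconfigured router) = 0.837145·0.877 + 0.955378·0.123
        = 0.734176 + 0.117511 = 0.851687
The terms with DDoS attack present sum to 0.117511, so
  P(DDoS attack | latency alert, misconfigured router) = 0.117511 / 0.851687 ≈ 0.1380
Conditioning on misconfigured router lowers the posterior on DDoS attack: the classic explaining-away effect in a common-effect structure.

Pr(DDoS attack | latency alert) ≈ 0.4270; Pr(DDoS attack | latency alert, misconfigured router) ≈ 0.1380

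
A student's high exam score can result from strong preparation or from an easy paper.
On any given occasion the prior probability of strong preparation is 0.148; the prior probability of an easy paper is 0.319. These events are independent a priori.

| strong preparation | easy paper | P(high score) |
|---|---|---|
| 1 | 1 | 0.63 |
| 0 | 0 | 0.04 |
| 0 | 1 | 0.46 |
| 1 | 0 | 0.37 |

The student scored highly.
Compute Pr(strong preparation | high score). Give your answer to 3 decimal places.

Pr(strong preparation | high score) ≈ 0.311

P(high score) = 0.04×0.852×0.681 + 0.46×0.852×0.319 + 0.37×0.148×0.681 + 0.63×0.148×0.319 = 0.023208 + 0.125022 + 0.037292 + 0.029744 = 0.215266
The strong preparation-present share is 0.037292 + 0.029744 = 0.067036.
P(strong preparation | high score) = 0.067036 / 0.215266 ≈ 0.311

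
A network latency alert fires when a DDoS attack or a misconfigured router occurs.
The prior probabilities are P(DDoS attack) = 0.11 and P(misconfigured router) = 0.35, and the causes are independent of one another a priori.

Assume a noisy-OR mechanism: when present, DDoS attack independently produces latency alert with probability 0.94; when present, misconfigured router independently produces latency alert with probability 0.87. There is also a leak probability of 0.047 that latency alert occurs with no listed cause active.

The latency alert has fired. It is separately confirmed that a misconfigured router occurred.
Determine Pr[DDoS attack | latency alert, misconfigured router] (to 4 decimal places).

Pr[DDoS attack | latency alert, misconfigured router] ≈ 0.1228

Under noisy-OR, P(latency alert | causes) = 1 − (1−0.047)·∏(1−qᵢ) over the active causes.
Weight on DDoS attack=true, given the evidence: 0.992567·0.11 = 0.109182
Normalizer over all consistent configurations: 0.87611·0.89 + 0.992567·0.11 = 0.888920
Posterior = 0.109182 / 0.888920 ≈ 0.1228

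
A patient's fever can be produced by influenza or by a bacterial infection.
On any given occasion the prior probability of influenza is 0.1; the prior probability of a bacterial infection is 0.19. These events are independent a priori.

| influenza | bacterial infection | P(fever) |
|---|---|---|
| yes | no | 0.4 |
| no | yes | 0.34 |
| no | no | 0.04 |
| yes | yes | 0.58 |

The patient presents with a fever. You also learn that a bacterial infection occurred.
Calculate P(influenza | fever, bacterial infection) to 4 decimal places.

P(fever | bacterial infection) = 0.34×0.9 + 0.58×0.1 = 0.306000 + 0.058000 = 0.364000
Restricting to configurations with influenza present: 0.58×0.1 = 0.058000.
Hence the posterior is 0.058000/0.364000 ≈ 0.1593.

P(influenza | fever, bacterial infection) ≈ 0.1593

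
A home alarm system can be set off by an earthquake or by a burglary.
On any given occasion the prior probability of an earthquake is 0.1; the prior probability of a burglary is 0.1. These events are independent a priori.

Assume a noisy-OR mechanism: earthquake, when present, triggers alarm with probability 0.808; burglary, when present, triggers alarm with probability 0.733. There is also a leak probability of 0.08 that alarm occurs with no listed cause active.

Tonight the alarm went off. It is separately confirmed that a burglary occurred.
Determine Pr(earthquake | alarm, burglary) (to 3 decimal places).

Under noisy-OR, P(alarm | causes) = 1 − (1−0.08)·∏(1−qᵢ) over the active causes.
By total probability over both values of earthquake:
  P(alarm | burglary) = 0.75436*0.9 + 0.952837*0.1
        = 0.678924 + 0.095284 = 0.774208
The terms with earthquake present sum to 0.095284, so
  P(earthquake | alarm, burglary) = 0.095284 / 0.774208 ≈ 0.123

Pr(earthquake | alarm, burglary) ≈ 0.123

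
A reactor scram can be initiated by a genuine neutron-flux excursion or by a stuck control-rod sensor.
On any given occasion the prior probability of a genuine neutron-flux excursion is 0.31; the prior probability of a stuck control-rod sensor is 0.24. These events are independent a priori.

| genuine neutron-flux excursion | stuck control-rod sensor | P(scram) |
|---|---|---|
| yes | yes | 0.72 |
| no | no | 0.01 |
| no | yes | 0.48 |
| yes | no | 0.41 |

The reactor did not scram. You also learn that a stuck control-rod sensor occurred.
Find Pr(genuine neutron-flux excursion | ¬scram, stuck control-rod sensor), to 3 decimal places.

Pr(genuine neutron-flux excursion | ¬scram, stuck control-rod sensor) ≈ 0.195

By total probability over both values of genuine neutron-flux excursion:
  P(¬scram | stuck control-rod sensor) = 0.52×0.69 + 0.28×0.31
        = 0.358800 + 0.086800 = 0.445600
The terms with genuine neutron-flux excursion present sum to 0.086800, so
  P(genuine neutron-flux excursion | ¬scram, stuck control-rod sensor) = 0.086800 / 0.445600 ≈ 0.195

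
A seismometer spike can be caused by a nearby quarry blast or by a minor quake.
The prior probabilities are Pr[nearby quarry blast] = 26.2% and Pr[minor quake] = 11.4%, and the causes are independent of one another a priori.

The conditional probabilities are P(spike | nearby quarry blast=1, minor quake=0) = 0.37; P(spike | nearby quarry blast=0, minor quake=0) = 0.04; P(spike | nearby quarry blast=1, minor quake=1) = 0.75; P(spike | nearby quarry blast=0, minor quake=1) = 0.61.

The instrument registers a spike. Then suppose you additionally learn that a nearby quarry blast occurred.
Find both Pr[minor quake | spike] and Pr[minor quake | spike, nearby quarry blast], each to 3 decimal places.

Pr[minor quake | spike] ≈ 0.397; Pr[minor quake | spike, nearby quarry blast] ≈ 0.207

By total probability over the 4 (nearby quarry blast, minor quake) configurations:
  P(spike) = 0.04×0.738×0.886 + 0.61×0.738×0.114 + 0.37×0.262×0.886 + 0.75×0.262×0.114
        = 0.026155 + 0.051321 + 0.085889 + 0.022401 = 0.185766
The terms with minor quake present sum to 0.073722, so
  P(minor quake | spike) = 0.073722 / 0.185766 ≈ 0.397

Now condition on the additional information:
Enumerate both values of minor quake and weight by the priors:
  P(spike | nearby quarry blast) = 0.37·0.886 + 0.75·0.114
        = 0.327820 + 0.085500 = 0.413320
The terms with minor quake present sum to 0.085500, so
  P(minor quake | spike, nearby quarry blast) = 0.085500 / 0.413320 ≈ 0.207
The drop from 0.397 to 0.207 is the explaining-away (discounting) effect.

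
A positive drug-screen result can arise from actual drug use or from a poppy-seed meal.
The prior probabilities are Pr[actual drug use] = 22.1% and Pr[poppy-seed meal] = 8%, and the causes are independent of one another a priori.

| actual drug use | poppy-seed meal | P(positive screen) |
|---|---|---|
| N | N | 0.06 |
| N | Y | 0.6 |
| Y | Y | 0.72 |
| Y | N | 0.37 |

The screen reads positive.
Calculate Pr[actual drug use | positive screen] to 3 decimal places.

Weight on actual drug use=true, given the evidence: 0.075228 + 0.012730 = 0.087958
Denominator P(positive screen): 0.06*0.779*0.92 + 0.6*0.779*0.08 + 0.37*0.221*0.92 + 0.72*0.221*0.08 = 0.168351
Posterior = 0.087958 / 0.168351 ≈ 0.522

Pr[actual drug use | positive screen] ≈ 0.522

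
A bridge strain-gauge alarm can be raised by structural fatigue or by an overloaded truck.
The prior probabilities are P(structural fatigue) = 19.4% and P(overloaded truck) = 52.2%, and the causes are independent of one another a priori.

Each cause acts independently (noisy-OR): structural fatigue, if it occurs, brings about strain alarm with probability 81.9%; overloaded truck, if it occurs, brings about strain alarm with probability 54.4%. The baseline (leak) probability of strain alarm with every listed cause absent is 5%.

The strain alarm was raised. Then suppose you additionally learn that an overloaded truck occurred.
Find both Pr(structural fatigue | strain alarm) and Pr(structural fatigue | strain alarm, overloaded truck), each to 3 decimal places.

Under noisy-OR, P(strain alarm | causes) = 1 − (1−0.05)·∏(1−qᵢ) over the active causes.
P(strain alarm) = 0.05×0.806×0.478 + 0.5668×0.806×0.522 + 0.82805×0.194×0.478 + 0.921591×0.194×0.522 = 0.019263 + 0.238471 + 0.076787 + 0.093328 = 0.427849
Restricting to configurations with structural fatigue present: 0.076787 + 0.093328 = 0.170115.
So P(structural fatigue | strain alarm) = 0.170115/0.427849 ≈ 0.398.

Now condition on the additional information:
P(strain alarm | overloaded truck) = 0.5668×0.806 + 0.921591×0.194 = 0.456841 + 0.178789 = 0.635630
Restricting to configurations with structural fatigue present: 0.921591×0.194 = 0.178789.
Hence the posterior is 0.178789/0.635630 ≈ 0.281.
Conditioning on overloaded truck lowers the posterior on structural fatigue: the classic explaining-away effect in a common-effect structure.

Pr(structural fatigue | strain alarm) ≈ 0.398; Pr(structural fatigue | strain alarm, overloaded truck) ≈ 0.281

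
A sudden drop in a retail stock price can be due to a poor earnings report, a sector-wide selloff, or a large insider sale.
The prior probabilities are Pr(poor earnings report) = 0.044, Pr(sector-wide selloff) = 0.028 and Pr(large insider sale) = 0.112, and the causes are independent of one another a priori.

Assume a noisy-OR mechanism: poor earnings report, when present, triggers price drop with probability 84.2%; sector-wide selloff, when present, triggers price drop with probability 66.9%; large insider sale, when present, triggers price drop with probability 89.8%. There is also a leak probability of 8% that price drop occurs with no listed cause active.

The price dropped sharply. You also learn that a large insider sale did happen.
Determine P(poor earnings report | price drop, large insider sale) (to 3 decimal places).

P(poor earnings report | price drop, large insider sale) ≈ 0.048

Under noisy-OR, P(price drop | causes) = 1 − (1−0.08)·∏(1−qᵢ) over the active causes.
Weight on poor earnings report=true, given the evidence: 0.042134 + 0.001226 = 0.043360
Normalizer over all consistent configurations: 0.90616·0.956·0.972 + 0.968939·0.956·0.028 + 0.985173·0.044·0.972 + 0.995092·0.044·0.028 = 0.911330
Posterior = 0.043360 / 0.911330 ≈ 0.048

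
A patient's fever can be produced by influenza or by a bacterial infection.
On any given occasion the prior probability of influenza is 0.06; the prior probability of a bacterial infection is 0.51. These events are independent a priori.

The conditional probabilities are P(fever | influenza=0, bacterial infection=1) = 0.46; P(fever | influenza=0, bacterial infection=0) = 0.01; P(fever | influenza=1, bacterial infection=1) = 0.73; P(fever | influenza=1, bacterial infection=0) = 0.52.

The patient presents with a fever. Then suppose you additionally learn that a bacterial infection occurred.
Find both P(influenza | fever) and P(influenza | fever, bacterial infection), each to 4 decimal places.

P(fever) = 0.01·0.94·0.49 + 0.46·0.94·0.51 + 0.52·0.06·0.49 + 0.73·0.06·0.51 = 0.004606 + 0.220524 + 0.015288 + 0.022338 = 0.262756
The influenza-present share is 0.015288 + 0.022338 = 0.037626.
Hence the posterior is 0.037626/0.262756 ≈ 0.1432.

With the extra evidence:
P(fever | bacterial infection) = 0.46·0.94 + 0.73·0.06 = 0.432400 + 0.043800 = 0.476200
Restricting to configurations with influenza present: 0.73·0.06 = 0.043800.
Hence the posterior is 0.043800/0.476200 ≈ 0.0920.
Conditioning on bacterial infection lowers the posterior on influenza: the classic explaining-away effect in a common-effect structure.

P(influenza | fever) ≈ 0.1432; P(influenza | fever, bacterial infection) ≈ 0.0920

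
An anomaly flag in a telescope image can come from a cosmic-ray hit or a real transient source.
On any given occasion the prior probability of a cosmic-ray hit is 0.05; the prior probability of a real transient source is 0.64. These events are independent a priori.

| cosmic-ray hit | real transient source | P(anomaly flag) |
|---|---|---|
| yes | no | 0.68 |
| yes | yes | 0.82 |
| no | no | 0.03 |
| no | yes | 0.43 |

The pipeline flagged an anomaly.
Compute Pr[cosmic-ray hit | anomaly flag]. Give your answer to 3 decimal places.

Sum P(anomaly flag|·) weighted by the priors over the 4 (cosmic-ray hit, real transient source) configurations:
  P(anomaly flag) = 0.03×0.95×0.36 + 0.43×0.95×0.64 + 0.68×0.05×0.36 + 0.82×0.05×0.64
        = 0.010260 + 0.261440 + 0.012240 + 0.026240 = 0.310180
Configurations with cosmic-ray hit contribute 0.038480, so
  P(cosmic-ray hit | anomaly flag) = 0.038480 / 0.310180 ≈ 0.124

Pr[cosmic-ray hit | anomaly flag] ≈ 0.124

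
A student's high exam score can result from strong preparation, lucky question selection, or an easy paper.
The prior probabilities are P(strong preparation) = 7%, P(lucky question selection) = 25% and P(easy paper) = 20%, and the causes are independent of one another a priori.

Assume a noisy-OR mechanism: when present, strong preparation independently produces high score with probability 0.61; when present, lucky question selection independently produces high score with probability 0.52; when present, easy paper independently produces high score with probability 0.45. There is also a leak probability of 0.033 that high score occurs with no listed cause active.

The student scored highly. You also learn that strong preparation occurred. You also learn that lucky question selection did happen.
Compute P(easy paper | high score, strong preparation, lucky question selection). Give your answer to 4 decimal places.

Under noisy-OR, P(high score | causes) = 1 − (1−0.033)·∏(1−qᵢ) over the active causes.
Enumerate both values of easy paper and weight by the priors:
  P(high score | strong preparation, lucky question selection) = 0.818978×0.8 + 0.900438×0.2
        = 0.655182 + 0.180088 = 0.835270
Keeping only the easy paper-present terms gives 0.180088, so
  P(easy paper | high score, strong preparation, lucky question selection) = 0.180088 / 0.835270 ≈ 0.2156

P(easy paper | high score, strong preparation, lucky question selection) ≈ 0.2156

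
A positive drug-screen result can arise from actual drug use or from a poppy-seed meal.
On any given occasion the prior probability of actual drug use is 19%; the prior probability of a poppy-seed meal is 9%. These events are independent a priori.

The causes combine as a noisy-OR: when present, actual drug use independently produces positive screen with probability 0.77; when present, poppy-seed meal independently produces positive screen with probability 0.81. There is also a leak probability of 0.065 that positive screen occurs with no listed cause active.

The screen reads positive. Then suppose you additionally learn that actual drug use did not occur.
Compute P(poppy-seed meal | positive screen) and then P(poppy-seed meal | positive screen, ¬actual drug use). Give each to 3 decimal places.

Under noisy-OR, P(positive screen | causes) = 1 − (1−0.065)·∏(1−qᵢ) over the active causes.
Numerator (weight on configurations with poppy-seed meal): 0.059949 + 0.016401 = 0.076350
Denominator P(positive screen): 0.065×0.81×0.91 + 0.82235×0.81×0.09 + 0.78495×0.19×0.91 + 0.959141×0.19×0.09 = 0.259980
P(poppy-seed meal | positive screen) = 0.076350/0.259980 ≈ 0.294

Now condition on the additional information:
Numerator (weight on configurations with poppy-seed meal): 0.82235*0.09 = 0.074011
Denominator P(positive screen | ¬actual drug use): 0.065*0.91 + 0.82235*0.09 = 0.133161
P(poppy-seed meal | positive screen, ¬actual drug use) = 0.074011/0.133161 ≈ 0.556
Ruling out actual drug use raises the posterior on poppy-seed meal — the flip side of explaining away.

P(poppy-seed meal | positive screen) ≈ 0.294; P(poppy-seed meal | positive screen, ¬actual drug use) ≈ 0.556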